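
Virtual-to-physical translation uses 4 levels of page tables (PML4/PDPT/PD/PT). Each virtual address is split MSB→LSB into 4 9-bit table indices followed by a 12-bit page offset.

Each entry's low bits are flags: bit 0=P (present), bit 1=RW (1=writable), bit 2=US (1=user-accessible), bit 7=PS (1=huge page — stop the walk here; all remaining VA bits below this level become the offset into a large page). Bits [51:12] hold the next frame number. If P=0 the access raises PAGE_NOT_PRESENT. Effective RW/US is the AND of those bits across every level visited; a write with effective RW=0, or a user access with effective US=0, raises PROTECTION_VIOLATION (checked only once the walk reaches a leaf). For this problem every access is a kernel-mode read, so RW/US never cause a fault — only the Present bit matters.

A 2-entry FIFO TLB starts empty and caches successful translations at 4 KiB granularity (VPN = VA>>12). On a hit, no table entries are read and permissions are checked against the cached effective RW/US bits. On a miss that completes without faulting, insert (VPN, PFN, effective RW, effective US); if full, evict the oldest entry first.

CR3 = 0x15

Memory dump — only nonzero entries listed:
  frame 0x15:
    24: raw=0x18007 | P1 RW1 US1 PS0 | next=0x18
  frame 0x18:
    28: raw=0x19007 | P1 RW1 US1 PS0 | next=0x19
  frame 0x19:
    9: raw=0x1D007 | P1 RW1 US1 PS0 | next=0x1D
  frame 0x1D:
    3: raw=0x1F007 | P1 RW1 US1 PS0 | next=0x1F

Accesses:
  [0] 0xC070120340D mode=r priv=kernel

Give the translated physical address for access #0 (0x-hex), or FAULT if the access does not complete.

Per-access translation:
#0 VA=0xC070120340D (r,kernel):
  [0] read 0x15 idx=24: raw=0x18007 flags P=1 W=1 U=1 S=0
  [1] read 0x18 idx=28: raw=0x19007 flags P=1 W=1 U=1 S=0
  [2] read 0x19 idx=9: raw=0x1D007 flags P=1 W=1 U=1 S=0
  [3] read 0x1D idx=3: raw=0x1F007 flags P=1 W=1 U=1 S=0
  → PA=0x1F40D  (4 entries read)

Access #0 PA: 0x1F40D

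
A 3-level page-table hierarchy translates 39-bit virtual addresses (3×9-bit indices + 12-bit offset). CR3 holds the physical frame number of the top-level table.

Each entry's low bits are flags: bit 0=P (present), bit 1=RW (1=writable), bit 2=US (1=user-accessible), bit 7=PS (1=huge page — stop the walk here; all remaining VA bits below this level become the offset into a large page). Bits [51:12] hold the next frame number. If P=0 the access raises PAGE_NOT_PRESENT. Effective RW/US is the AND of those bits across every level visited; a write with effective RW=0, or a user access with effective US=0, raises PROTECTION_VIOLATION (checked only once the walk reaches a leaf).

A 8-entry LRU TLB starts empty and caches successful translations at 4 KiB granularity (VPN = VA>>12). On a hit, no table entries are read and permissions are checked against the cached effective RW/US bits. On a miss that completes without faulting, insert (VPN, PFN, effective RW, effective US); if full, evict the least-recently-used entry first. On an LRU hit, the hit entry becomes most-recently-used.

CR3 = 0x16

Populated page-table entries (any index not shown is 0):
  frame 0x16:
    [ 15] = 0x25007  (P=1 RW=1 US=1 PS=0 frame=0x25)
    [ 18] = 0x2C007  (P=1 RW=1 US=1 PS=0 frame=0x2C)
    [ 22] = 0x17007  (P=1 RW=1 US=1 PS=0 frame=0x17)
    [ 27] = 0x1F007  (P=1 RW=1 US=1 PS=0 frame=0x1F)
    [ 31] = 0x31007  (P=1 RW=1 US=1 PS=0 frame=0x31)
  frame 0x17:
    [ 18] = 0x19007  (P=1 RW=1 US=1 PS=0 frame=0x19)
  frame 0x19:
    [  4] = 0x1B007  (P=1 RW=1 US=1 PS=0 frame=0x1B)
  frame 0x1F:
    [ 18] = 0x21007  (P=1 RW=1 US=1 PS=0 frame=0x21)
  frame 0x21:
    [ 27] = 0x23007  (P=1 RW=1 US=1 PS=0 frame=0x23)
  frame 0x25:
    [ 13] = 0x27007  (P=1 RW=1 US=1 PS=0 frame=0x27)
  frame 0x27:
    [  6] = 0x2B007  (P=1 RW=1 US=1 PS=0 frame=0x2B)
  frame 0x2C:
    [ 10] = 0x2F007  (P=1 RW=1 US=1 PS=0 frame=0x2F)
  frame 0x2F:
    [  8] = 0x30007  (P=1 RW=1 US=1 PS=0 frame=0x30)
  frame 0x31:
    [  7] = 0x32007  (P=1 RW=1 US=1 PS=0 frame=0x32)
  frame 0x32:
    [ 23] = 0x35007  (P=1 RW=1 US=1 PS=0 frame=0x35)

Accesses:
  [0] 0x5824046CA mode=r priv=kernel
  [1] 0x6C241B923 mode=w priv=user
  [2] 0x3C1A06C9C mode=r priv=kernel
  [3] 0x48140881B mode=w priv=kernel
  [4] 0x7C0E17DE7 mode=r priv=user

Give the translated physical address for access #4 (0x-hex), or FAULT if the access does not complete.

Trace:
#0 VA=0x5824046CA (r,kernel):
  [0] read 0x16 idx=22: raw=0x17007 flags P=1 W=1 U=1 S=0
  [1] read 0x17 idx=18: raw=0x19007 flags P=1 W=1 U=1 S=0
  [2] read 0x19 idx=4: raw=0x1B007 flags P=1 W=1 U=1 S=0
  ✓ 0x1B6CA  — 3 lookups
#1 VA=0x6C241B923 (w,user):
  [0] read 0x16 idx=27: raw=0x1F007 flags P=1 W=1 U=1 S=0
  [1] read 0x1F idx=18: raw=0x21007 flags P=1 W=1 U=1 S=0
  [2] read 0x21 idx=27: raw=0x23007 flags P=1 W=1 U=1 S=0
  ✓ 0x23923  — 3 lookups
#2 VA=0x3C1A06C9C (r,kernel):
  [0] read 0x16 idx=15: raw=0x25007 flags P=1 W=1 U=1 S=0
  [1] read 0x25 idx=13: raw=0x27007 flags P=1 W=1 U=1 S=0
  [2] read 0x27 idx=6: raw=0x2B007 flags P=1 W=1 U=1 S=0
  ✓ 0x2BC9C  — 3 lookups
#3 VA=0x48140881B (w,kernel):
  [0] read 0x16 idx=18: raw=0x2C007 flags P=1 W=1 U=1 S=0
  [1] read 0x2C idx=10: raw=0x2F007 flags P=1 W=1 U=1 S=0
  [2] read 0x2F idx=8: raw=0x30007 flags P=1 W=1 U=1 S=0
  ✓ 0x3081B  — 3 lookups
#4 VA=0x7C0E17DE7 (r,user):
  [0] read 0x16 idx=31: raw=0x31007 flags P=1 W=1 U=1 S=0
  [1] read 0x31 idx=7: raw=0x32007 flags P=1 W=1 U=1 S=0
  [2] read 0x32 idx=23: raw=0x35007 flags P=1 W=1 U=1 S=0
  ✓ 0x35DE7  — 3 lookups

Access #4 PA: 0x35DE7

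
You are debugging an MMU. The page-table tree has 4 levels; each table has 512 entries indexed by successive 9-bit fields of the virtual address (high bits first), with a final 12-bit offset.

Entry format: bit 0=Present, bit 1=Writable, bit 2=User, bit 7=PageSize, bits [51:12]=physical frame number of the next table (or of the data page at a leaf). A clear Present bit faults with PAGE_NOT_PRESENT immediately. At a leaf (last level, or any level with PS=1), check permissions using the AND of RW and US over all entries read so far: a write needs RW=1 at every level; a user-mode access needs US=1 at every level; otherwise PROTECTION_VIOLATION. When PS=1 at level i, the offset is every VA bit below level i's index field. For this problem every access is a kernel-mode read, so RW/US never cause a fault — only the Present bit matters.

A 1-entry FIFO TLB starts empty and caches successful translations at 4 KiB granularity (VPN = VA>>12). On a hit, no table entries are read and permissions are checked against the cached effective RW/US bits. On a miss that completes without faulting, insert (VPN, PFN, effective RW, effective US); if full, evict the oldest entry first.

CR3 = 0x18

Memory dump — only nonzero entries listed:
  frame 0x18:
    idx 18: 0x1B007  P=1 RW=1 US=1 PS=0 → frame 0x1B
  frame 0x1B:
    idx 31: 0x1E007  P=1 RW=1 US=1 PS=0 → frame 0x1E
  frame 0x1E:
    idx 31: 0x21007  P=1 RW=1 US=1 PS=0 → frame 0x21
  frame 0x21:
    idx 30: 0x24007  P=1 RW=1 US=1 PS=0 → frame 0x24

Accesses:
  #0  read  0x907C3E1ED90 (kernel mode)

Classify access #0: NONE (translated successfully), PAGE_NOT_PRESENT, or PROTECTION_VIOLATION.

Walk each access:
#0 VA=0x907C3E1ED90 (r,kernel):
  [0] read 0x18 idx=18: raw=0x1B007 flags P=1 W=1 U=1 S=0
  [1] read 0x1B idx=31: raw=0x1E007 flags P=1 W=1 U=1 S=0
  [2] read 0x1E idx=31: raw=0x21007 flags P=1 W=1 U=1 S=0
  [3] read 0x21 idx=30: raw=0x24007 flags P=1 W=1 U=1 S=0
  → PA=0x24D90  (4 entries read)

Access #0 fault: NONE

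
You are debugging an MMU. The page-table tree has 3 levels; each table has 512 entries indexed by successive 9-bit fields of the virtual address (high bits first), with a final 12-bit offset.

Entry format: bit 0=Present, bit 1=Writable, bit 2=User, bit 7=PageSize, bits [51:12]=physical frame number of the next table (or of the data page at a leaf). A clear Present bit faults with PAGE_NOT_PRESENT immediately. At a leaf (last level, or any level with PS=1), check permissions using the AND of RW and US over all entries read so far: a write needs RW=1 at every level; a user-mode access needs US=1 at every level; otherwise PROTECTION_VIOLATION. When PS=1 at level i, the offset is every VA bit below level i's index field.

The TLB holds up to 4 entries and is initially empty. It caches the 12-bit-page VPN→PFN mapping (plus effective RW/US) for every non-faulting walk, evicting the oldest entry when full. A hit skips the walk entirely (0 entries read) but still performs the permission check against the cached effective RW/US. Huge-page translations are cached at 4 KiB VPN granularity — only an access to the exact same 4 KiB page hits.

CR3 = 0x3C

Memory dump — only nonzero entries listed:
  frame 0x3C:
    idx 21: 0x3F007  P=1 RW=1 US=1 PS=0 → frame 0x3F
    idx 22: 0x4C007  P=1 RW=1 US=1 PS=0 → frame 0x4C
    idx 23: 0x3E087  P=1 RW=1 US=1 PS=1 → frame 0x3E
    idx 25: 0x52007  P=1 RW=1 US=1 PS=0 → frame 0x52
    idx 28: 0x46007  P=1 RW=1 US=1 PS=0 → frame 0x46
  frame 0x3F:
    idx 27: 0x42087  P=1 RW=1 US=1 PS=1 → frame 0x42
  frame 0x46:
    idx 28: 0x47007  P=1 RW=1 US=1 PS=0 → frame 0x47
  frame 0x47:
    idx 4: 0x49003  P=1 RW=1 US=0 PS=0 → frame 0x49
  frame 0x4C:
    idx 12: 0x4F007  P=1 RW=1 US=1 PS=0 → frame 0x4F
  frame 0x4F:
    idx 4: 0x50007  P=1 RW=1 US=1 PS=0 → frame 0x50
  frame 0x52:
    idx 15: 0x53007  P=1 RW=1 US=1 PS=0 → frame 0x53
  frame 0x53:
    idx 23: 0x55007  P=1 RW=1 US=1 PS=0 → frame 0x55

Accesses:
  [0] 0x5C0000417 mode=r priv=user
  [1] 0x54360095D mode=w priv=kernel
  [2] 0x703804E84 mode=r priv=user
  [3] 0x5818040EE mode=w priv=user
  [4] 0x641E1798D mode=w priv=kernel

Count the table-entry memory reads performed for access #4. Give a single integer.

Trace:
#0 VA=0x5C0000417 (r,user):
  L0 @0x3C[23] → 0x3E087  P=1,RW=1,US=1,PS=1
  ⇒ phys 0x3E417 (huge @L0)  [1 reads]
#1 VA=0x54360095D (w,kernel):
  L0 @0x3C[21] → 0x3F007  P=1,RW=1,US=1,PS=0
  L1 @0x3F[27] → 0x42087  P=1,RW=1,US=1,PS=1
  ⇒ phys 0x4295D (huge @L1)  [2 reads]
#2 VA=0x703804E84 (r,user):
  L0 @0x3C[28] → 0x46007  P=1,RW=1,US=1,PS=0
  L1 @0x46[28] → 0x47007  P=1,RW=1,US=1,PS=0
  L2 @0x47[4] → 0x49003  P=1,RW=1,US=0,PS=0
  ✗ PROTECTION_VIOLATION  [3 reads]
#3 VA=0x5818040EE (w,user):
  L0 @0x3C[22] → 0x4C007  P=1,RW=1,US=1,PS=0
  L1 @0x4C[12] → 0x4F007  P=1,RW=1,US=1,PS=0
  L2 @0x4F[4] → 0x50007  P=1,RW=1,US=1,PS=0
  ⇒ phys 0x500EE  [3 reads]
#4 VA=0x641E1798D (w,kernel):
  L0 @0x3C[25] → 0x52007  P=1,RW=1,US=1,PS=0
  L1 @0x52[15] → 0x53007  P=1,RW=1,US=1,PS=0
  L2 @0x53[23] → 0x55007  P=1,RW=1,US=1,PS=0
  ⇒ phys 0x5598D  [3 reads]

Entries read for #4: 3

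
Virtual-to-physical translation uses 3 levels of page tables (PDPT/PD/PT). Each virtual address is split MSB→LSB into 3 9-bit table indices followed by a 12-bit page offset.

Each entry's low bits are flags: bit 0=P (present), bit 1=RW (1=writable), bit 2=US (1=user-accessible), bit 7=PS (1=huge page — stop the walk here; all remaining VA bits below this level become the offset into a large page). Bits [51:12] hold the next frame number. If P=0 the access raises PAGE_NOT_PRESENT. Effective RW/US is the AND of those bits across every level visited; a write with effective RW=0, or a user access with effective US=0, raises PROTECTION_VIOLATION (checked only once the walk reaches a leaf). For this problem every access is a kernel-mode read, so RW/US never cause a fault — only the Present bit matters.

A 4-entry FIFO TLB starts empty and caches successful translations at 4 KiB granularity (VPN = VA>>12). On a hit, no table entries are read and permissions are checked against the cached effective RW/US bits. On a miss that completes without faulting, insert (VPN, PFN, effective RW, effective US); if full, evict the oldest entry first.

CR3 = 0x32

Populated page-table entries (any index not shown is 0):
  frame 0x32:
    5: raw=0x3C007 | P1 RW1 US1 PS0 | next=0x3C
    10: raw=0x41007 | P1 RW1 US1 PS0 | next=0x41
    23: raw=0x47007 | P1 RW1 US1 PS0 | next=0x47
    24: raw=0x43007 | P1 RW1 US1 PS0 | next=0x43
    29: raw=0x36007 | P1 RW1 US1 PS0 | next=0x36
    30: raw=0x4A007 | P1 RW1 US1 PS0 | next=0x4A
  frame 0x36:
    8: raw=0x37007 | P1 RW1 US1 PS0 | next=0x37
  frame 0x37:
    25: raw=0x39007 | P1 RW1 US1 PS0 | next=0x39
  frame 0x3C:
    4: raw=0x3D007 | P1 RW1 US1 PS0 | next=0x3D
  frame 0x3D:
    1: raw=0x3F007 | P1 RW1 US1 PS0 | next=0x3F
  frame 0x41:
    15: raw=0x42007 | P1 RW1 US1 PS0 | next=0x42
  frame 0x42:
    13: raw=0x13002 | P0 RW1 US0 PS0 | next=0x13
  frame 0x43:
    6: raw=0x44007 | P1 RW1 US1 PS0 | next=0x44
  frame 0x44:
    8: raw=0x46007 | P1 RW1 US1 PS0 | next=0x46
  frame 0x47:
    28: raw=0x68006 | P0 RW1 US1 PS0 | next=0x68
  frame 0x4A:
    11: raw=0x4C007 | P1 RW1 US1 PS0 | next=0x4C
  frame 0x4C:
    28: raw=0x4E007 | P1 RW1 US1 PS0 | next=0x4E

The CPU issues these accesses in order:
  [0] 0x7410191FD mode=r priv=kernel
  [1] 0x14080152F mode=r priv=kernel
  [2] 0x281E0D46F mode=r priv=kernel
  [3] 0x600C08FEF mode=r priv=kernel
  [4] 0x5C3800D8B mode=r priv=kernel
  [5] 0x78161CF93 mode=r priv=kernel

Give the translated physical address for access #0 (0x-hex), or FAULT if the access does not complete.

Walk each access:
#0 VA=0x7410191FD (r,kernel):
  lvl0: tbl 0x32, slot 29 ⇒ 0x36007 (P1/RW1/US1/PS0)
  lvl1: tbl 0x36, slot 8 ⇒ 0x37007 (P1/RW1/US1/PS0)
  lvl2: tbl 0x37, slot 25 ⇒ 0x39007 (P1/RW1/US1/PS0)
  ✓ 0x391FD  — 3 lookups
#1 VA=0x14080152F (r,kernel):
  lvl0: tbl 0x32, slot 5 ⇒ 0x3C007 (P1/RW1/US1/PS0)
  lvl1: tbl 0x3C, slot 4 ⇒ 0x3D007 (P1/RW1/US1/PS0)
  lvl2: tbl 0x3D, slot 1 ⇒ 0x3F007 (P1/RW1/US1/PS0)
  ✓ 0x3F52F  — 3 lookups
#2 VA=0x281E0D46F (r,kernel):
  lvl0: tbl 0x32, slot 10 ⇒ 0x41007 (P1/RW1/US1/PS0)
  lvl1: tbl 0x41, slot 15 ⇒ 0x42007 (P1/RW1/US1/PS0)
  lvl2: tbl 0x42, slot 13 ⇒ 0x13002 (P0/RW1/US0/PS0)
  → PAGE_NOT_PRESENT  (3 entries read)
#3 VA=0x600C08FEF (r,kernel):
  lvl0: tbl 0x32, slot 24 ⇒ 0x43007 (P1/RW1/US1/PS0)
  lvl1: tbl 0x43, slot 6 ⇒ 0x44007 (P1/RW1/US1/PS0)
  lvl2: tbl 0x44, slot 8 ⇒ 0x46007 (P1/RW1/US1/PS0)
  ✓ 0x46FEF  — 3 lookups
#4 VA=0x5C3800D8B (r,kernel):
  lvl0: tbl 0x32, slot 23 ⇒ 0x47007 (P1/RW1/US1/PS0)
  lvl1: tbl 0x47, slot 28 ⇒ 0x68006 (P0/RW1/US1/PS0)
  → PAGE_NOT_PRESENT  (2 entries read)
#5 VA=0x78161CF93 (r,kernel):
  lvl0: tbl 0x32, slot 30 ⇒ 0x4A007 (P1/RW1/US1/PS0)
  lvl1: tbl 0x4A, slot 11 ⇒ 0x4C007 (P1/RW1/US1/PS0)
  lvl2: tbl 0x4C, slot 28 ⇒ 0x4E007 (P1/RW1/US1/PS0)
  ✓ 0x4EF93  — 3 lookups

Access #0 PA: 0x391FD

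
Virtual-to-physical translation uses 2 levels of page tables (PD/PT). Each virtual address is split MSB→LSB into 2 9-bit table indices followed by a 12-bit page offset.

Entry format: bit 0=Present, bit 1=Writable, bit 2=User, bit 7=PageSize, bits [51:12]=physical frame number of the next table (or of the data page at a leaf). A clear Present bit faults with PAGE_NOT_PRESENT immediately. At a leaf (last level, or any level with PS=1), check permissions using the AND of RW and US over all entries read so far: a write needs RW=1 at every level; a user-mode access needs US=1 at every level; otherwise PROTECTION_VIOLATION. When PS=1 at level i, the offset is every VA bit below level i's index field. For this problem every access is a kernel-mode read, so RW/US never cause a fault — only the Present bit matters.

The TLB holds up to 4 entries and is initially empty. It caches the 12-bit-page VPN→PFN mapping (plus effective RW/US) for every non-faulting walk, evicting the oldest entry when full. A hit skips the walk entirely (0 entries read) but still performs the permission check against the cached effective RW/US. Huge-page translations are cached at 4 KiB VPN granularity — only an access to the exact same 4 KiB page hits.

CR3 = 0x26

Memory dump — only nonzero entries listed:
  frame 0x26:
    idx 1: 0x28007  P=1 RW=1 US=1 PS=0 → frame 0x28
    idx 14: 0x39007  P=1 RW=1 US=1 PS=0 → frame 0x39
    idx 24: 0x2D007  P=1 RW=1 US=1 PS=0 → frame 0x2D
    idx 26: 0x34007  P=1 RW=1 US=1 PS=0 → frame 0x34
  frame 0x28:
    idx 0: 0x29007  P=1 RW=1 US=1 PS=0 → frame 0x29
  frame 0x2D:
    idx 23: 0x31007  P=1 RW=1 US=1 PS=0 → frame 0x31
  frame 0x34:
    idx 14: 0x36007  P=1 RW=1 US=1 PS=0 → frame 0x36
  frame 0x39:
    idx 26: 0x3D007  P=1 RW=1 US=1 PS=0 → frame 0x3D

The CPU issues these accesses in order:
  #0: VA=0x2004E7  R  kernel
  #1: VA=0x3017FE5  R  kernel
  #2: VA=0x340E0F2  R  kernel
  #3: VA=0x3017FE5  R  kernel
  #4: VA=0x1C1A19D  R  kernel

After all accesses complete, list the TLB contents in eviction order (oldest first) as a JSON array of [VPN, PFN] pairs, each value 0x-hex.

Per-access translation:
#0 VA=0x2004E7 (r,kernel):
  lvl0: tbl 0x26, slot 1 ⇒ 0x28007 (P1/RW1/US1/PS0)
  lvl1: tbl 0x28, slot 0 ⇒ 0x29007 (P1/RW1/US1/PS0)
  ⇒ phys 0x294E7  [2 reads]
#1 VA=0x3017FE5 (r,kernel):
  lvl0: tbl 0x26, slot 24 ⇒ 0x2D007 (P1/RW1/US1/PS0)
  lvl1: tbl 0x2D, slot 23 ⇒ 0x31007 (P1/RW1/US1/PS0)
  ⇒ phys 0x31FE5  [2 reads]
#2 VA=0x340E0F2 (r,kernel):
  lvl0: tbl 0x26, slot 26 ⇒ 0x34007 (P1/RW1/US1/PS0)
  lvl1: tbl 0x34, slot 14 ⇒ 0x36007 (P1/RW1/US1/PS0)
  ⇒ phys 0x360F2  [2 reads]
#3 VA=0x3017FE5 (r,kernel):
  TLB hit vpn=0x3017 → PA=0x31FE5
#4 VA=0x1C1A19D (r,kernel):
  lvl0: tbl 0x26, slot 14 ⇒ 0x39007 (P1/RW1/US1/PS0)
  lvl1: tbl 0x39, slot 26 ⇒ 0x3D007 (P1/RW1/US1/PS0)
  ⇒ phys 0x3D19D  [2 reads]

TLB: [["0x200", "0x29"], ["0x3017", "0x31"], ["0x340E", "0x36"], ["0x1C1A", "0x3D"]]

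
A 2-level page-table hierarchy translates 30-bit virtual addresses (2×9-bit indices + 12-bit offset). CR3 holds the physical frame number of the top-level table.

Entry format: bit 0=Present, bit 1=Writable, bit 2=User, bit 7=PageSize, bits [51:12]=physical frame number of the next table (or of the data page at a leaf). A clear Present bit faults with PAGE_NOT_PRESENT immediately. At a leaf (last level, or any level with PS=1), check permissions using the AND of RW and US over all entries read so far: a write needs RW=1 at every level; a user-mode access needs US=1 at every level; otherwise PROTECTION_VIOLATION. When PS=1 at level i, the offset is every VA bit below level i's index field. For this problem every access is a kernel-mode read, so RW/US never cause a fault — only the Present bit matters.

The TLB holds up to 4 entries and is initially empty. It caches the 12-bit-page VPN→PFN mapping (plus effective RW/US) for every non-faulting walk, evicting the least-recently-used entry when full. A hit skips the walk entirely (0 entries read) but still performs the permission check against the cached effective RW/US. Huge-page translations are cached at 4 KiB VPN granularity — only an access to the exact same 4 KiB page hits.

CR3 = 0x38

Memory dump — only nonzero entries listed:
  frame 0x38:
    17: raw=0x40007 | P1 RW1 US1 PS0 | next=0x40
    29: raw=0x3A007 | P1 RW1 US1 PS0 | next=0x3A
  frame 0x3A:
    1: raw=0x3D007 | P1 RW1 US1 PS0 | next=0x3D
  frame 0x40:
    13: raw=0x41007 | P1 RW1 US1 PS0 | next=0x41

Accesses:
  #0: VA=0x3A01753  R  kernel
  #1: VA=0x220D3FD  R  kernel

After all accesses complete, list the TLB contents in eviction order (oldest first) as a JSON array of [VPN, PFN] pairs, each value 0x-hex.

Per-access translation:
#0 VA=0x3A01753 (r,kernel):
  [0] read 0x38 idx=29: raw=0x3A007 flags P=1 W=1 U=1 S=0
  [1] read 0x3A idx=1: raw=0x3D007 flags P=1 W=1 U=1 S=0
  ⇒ phys 0x3D753  [2 reads]
#1 VA=0x220D3FD (r,kernel):
  [0] read 0x38 idx=17: raw=0x40007 flags P=1 W=1 U=1 S=0
  [1] read 0x40 idx=13: raw=0x41007 flags P=1 W=1 U=1 S=0
  ⇒ phys 0x413FD  [2 reads]

TLB: [["0x3A01", "0x3D"], ["0x220D", "0x41"]]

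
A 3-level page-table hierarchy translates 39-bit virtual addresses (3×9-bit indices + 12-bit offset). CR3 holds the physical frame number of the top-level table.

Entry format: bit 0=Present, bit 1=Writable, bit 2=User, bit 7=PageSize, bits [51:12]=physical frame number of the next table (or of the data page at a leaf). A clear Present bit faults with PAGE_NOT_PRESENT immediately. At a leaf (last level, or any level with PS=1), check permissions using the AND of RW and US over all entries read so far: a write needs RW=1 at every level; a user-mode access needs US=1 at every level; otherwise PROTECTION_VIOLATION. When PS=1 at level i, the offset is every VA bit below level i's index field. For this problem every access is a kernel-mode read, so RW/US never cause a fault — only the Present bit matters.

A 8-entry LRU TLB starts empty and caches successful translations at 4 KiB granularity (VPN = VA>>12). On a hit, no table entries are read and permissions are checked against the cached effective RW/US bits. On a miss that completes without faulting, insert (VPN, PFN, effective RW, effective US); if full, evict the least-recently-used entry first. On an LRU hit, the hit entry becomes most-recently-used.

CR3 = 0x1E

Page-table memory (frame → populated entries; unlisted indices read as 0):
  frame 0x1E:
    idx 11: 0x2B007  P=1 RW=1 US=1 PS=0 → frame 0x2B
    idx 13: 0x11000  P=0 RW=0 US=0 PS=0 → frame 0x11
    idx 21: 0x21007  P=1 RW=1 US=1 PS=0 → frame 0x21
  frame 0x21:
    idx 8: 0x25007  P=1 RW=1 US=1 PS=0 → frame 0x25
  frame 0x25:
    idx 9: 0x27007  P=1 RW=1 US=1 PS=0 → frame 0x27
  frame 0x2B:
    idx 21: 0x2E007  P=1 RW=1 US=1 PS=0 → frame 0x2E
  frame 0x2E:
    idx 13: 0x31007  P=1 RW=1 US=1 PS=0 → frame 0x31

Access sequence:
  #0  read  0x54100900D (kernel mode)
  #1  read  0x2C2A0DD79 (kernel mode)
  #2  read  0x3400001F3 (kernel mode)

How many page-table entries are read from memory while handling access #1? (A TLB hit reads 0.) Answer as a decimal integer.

Trace:
#0 VA=0x54100900D (r,kernel):
  L0: frame=0x1E idx=21 entry=0x21007 [P=1 RW=1 US=1 PS=0]
  L1: frame=0x21 idx=8 entry=0x25007 [P=1 RW=1 US=1 PS=0]
  L2: frame=0x25 idx=9 entry=0x27007 [P=1 RW=1 US=1 PS=0]
  ⇒ phys 0x2700D  [3 reads]
#1 VA=0x2C2A0DD79 (r,kernel):
  L0: frame=0x1E idx=11 entry=0x2B007 [P=1 RW=1 US=1 PS=0]
  L1: frame=0x2B idx=21 entry=0x2E007 [P=1 RW=1 US=1 PS=0]
  L2: frame=0x2E idx=13 entry=0x31007 [P=1 RW=1 US=1 PS=0]
  ⇒ phys 0x31D79  [3 reads]
#2 VA=0x3400001F3 (r,kernel):
  L0: frame=0x1E idx=13 entry=0x11000 [P=0 RW=0 US=0 PS=0]
  ⇒ fault: PAGE_NOT_PRESENT  — 1 lookups

Entries read for #1: 3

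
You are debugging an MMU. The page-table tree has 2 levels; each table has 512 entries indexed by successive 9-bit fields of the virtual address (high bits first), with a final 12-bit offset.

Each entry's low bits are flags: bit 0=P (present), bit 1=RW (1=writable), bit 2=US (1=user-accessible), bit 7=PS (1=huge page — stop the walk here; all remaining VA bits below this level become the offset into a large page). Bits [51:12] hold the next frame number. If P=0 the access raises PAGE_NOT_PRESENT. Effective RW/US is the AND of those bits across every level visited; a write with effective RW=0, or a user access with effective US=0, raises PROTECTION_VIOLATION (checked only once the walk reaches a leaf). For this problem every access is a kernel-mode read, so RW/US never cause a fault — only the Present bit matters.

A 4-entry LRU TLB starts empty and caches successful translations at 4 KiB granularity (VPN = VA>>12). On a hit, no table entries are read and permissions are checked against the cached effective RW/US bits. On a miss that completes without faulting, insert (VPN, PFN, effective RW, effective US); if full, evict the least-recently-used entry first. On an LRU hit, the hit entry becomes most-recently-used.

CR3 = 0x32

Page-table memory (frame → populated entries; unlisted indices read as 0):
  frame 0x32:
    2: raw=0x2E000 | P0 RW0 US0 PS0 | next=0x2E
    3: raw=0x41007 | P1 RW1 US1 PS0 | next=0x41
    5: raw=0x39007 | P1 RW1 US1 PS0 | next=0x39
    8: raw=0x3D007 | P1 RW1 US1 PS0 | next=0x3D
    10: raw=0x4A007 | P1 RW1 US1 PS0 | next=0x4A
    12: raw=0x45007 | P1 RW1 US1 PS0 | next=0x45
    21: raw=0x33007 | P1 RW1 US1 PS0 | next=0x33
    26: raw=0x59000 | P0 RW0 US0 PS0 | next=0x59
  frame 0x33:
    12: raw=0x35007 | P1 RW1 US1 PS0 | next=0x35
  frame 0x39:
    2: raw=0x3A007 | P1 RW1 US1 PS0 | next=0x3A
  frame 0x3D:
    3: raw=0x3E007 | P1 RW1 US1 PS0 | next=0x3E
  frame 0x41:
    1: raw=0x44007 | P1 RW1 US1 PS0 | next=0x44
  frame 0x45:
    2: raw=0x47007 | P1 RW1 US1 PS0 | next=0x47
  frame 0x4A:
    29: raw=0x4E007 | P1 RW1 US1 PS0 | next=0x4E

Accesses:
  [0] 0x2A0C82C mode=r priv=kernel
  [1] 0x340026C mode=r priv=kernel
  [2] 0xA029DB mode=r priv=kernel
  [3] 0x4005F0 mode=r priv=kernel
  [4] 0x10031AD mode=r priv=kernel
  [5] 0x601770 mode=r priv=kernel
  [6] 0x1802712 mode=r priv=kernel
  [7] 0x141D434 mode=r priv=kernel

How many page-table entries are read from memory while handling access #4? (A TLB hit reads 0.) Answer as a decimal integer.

Per-access translation:
#0 VA=0x2A0C82C (r,kernel):
  L0 @0x32[21] → 0x33007  P=1,RW=1,US=1,PS=0
  L1 @0x33[12] → 0x35007  P=1,RW=1,US=1,PS=0
  ✓ 0x3582C  — 2 lookups
#1 VA=0x340026C (r,kernel):
  L0 @0x32[26] → 0x59000  P=0,RW=0,US=0,PS=0
  → PAGE_NOT_PRESENT  (1 entries read)
#2 VA=0xA029DB (r,kernel):
  L0 @0x32[5] → 0x39007  P=1,RW=1,US=1,PS=0
  L1 @0x39[2] → 0x3A007  P=1,RW=1,US=1,PS=0
  ✓ 0x3A9DB  — 2 lookups
#3 VA=0x4005F0 (r,kernel):
  L0 @0x32[2] → 0x2E000  P=0,RW=0,US=0,PS=0
  → PAGE_NOT_PRESENT  (1 entries read)
#4 VA=0x10031AD (r,kernel):
  L0 @0x32[8] → 0x3D007  P=1,RW=1,US=1,PS=0
  L1 @0x3D[3] → 0x3E007  P=1,RW=1,US=1,PS=0
  ✓ 0x3E1AD  — 2 lookups
#5 VA=0x601770 (r,kernel):
  L0 @0x32[3] → 0x41007  P=1,RW=1,US=1,PS=0
  L1 @0x41[1] → 0x44007  P=1,RW=1,US=1,PS=0
  ✓ 0x44770  — 2 lookups
#6 VA=0x1802712 (r,kernel):
  L0 @0x32[12] → 0x45007  P=1,RW=1,US=1,PS=0
  L1 @0x45[2] → 0x47007  P=1,RW=1,US=1,PS=0
  ✓ 0x47712  — 2 lookups
#7 VA=0x141D434 (r,kernel):
  L0 @0x32[10] → 0x4A007  P=1,RW=1,US=1,PS=0
  L1 @0x4A[29] → 0x4E007  P=1,RW=1,US=1,PS=0
  ✓ 0x4E434  — 2 lookups

Entries read for #4: 2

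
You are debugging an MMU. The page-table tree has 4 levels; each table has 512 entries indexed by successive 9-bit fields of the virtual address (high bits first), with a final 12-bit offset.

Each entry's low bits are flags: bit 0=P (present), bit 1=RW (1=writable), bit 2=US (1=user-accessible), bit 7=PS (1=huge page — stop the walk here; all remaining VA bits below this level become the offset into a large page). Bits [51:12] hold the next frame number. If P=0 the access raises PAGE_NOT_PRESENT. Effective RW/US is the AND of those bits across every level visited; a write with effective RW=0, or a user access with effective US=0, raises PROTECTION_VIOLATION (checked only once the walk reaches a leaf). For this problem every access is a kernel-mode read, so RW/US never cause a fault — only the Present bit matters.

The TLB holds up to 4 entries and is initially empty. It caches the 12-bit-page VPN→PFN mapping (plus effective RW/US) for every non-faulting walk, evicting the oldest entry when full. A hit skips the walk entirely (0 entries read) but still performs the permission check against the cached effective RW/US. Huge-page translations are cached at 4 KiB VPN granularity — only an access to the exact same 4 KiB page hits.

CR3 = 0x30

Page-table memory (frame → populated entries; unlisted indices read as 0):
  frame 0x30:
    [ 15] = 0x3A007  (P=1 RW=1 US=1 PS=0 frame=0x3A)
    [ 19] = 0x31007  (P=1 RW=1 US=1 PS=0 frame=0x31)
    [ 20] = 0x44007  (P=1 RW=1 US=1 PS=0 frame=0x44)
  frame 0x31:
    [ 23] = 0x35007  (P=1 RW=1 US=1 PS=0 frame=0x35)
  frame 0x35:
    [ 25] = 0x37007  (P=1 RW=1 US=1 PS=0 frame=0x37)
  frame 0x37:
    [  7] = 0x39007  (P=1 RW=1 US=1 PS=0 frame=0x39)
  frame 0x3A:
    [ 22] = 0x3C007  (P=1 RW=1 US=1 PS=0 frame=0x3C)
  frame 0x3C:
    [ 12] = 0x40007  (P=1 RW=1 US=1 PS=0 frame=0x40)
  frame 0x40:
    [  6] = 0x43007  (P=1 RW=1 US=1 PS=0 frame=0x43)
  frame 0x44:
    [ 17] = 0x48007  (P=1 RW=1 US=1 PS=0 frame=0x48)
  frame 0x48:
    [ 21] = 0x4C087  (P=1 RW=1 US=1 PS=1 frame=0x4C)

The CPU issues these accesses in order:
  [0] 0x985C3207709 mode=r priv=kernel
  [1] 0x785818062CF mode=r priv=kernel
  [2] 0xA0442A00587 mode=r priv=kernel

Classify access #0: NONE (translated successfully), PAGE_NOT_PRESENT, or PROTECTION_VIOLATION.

Trace:
#0 VA=0x985C3207709 (r,kernel):
  L0 @0x30[19] → 0x31007  P=1,RW=1,US=1,PS=0
  L1 @0x31[23] → 0x35007  P=1,RW=1,US=1,PS=0
  L2 @0x35[25] → 0x37007  P=1,RW=1,US=1,PS=0
  L3 @0x37[7] → 0x39007  P=1,RW=1,US=1,PS=0
  ✓ 0x39709  — 4 lookups
#1 VA=0x785818062CF (r,kernel):
  L0 @0x30[15] → 0x3A007  P=1,RW=1,US=1,PS=0
  L1 @0x3A[22] → 0x3C007  P=1,RW=1,US=1,PS=0
  L2 @0x3C[12] → 0x40007  P=1,RW=1,US=1,PS=0
  L3 @0x40[6] → 0x43007  P=1,RW=1,US=1,PS=0
  ✓ 0x432CF  — 4 lookups
#2 VA=0xA0442A00587 (r,kernel):
  L0 @0x30[20] → 0x44007  P=1,RW=1,US=1,PS=0
  L1 @0x44[17] → 0x48007  P=1,RW=1,US=1,PS=0
  L2 @0x48[21] → 0x4C087  P=1,RW=1,US=1,PS=1
  ✓ 0x4C587 (huge @L2)  — 3 lookups

Access #0 fault: NONE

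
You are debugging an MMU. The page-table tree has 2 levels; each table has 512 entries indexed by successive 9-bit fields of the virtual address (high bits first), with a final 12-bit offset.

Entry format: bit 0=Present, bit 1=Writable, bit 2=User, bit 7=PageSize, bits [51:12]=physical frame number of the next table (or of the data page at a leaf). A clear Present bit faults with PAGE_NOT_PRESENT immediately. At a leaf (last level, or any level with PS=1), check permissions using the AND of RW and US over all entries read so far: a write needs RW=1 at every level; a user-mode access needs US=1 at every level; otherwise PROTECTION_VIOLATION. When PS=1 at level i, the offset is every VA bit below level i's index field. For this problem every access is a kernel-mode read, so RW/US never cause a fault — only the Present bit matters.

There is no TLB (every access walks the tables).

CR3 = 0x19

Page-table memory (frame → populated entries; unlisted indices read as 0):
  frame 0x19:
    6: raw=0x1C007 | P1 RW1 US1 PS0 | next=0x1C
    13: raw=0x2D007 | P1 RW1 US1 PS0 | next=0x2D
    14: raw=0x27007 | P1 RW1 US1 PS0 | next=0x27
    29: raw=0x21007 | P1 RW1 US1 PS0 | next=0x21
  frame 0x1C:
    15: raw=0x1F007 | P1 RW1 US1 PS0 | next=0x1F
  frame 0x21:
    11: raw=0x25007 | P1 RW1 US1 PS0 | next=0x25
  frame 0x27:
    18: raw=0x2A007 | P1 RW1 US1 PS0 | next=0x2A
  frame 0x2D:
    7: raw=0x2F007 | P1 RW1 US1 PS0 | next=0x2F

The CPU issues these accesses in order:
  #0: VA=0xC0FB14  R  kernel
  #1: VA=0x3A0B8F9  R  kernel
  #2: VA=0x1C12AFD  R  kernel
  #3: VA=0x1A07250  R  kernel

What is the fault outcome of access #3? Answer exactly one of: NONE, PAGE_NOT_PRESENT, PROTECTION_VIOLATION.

Trace:
#0 VA=0xC0FB14 (r,kernel):
  lvl0: tbl 0x19, slot 6 ⇒ 0x1C007 (P1/RW1/US1/PS0)
  lvl1: tbl 0x1C, slot 15 ⇒ 0x1F007 (P1/RW1/US1/PS0)
  ⇒ phys 0x1FB14  [2 reads]
#1 VA=0x3A0B8F9 (r,kernel):
  lvl0: tbl 0x19, slot 29 ⇒ 0x21007 (P1/RW1/US1/PS0)
  lvl1: tbl 0x21, slot 11 ⇒ 0x25007 (P1/RW1/US1/PS0)
  ⇒ phys 0x258F9  [2 reads]
#2 VA=0x1C12AFD (r,kernel):
  lvl0: tbl 0x19, slot 14 ⇒ 0x27007 (P1/RW1/US1/PS0)
  lvl1: tbl 0x27, slot 18 ⇒ 0x2A007 (P1/RW1/US1/PS0)
  ⇒ phys 0x2AAFD  [2 reads]
#3 VA=0x1A07250 (r,kernel):
  lvl0: tbl 0x19, slot 13 ⇒ 0x2D007 (P1/RW1/US1/PS0)
  lvl1: tbl 0x2D, slot 7 ⇒ 0x2F007 (P1/RW1/US1/PS0)
  ⇒ phys 0x2F250  [2 reads]

Access #3 fault: NONE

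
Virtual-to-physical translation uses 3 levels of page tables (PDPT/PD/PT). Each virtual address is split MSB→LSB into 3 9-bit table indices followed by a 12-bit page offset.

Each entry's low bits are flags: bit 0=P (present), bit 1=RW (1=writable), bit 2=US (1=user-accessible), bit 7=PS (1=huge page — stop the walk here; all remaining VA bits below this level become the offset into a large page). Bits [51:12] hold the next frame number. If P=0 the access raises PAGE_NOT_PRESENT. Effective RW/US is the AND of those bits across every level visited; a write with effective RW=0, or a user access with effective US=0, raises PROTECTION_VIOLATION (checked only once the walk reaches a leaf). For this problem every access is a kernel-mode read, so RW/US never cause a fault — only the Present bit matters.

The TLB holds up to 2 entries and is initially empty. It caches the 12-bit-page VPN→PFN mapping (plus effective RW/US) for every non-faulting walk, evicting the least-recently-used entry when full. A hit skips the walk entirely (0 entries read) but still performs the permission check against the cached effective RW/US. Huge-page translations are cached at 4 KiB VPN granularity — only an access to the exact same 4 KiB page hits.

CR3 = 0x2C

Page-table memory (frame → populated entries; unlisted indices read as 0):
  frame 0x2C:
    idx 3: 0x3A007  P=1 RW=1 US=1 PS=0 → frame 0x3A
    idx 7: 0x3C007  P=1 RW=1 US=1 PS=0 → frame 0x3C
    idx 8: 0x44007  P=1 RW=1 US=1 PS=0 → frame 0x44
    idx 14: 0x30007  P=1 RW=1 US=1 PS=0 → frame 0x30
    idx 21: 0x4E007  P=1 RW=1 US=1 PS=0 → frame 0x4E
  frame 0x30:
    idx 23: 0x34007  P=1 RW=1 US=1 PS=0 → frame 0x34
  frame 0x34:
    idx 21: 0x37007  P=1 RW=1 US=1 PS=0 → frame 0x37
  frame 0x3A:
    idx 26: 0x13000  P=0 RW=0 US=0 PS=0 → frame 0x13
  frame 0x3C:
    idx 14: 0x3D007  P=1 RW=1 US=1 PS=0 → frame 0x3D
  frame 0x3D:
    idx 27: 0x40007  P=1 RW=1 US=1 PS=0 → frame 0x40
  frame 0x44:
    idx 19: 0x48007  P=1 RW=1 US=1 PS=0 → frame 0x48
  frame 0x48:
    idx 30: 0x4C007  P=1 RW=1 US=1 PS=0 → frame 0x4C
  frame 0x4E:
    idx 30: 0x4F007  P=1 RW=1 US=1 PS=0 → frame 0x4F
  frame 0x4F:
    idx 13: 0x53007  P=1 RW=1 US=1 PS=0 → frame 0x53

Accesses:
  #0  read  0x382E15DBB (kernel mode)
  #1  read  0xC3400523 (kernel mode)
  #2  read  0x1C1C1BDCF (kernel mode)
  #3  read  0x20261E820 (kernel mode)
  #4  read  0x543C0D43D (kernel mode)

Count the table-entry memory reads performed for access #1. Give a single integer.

Walk each access:
#0 VA=0x382E15DBB (r,kernel):
  lvl0: tbl 0x2C, slot 14 ⇒ 0x30007 (P1/RW1/US1/PS0)
  lvl1: tbl 0x30, slot 23 ⇒ 0x34007 (P1/RW1/US1/PS0)
  lvl2: tbl 0x34, slot 21 ⇒ 0x37007 (P1/RW1/US1/PS0)
  ⇒ phys 0x37DBB  [3 reads]
#1 VA=0xC3400523 (r,kernel):
  lvl0: tbl 0x2C, slot 3 ⇒ 0x3A007 (P1/RW1/US1/PS0)
  lvl1: tbl 0x3A, slot 26 ⇒ 0x13000 (P0/RW0/US0/PS0)
  → PAGE_NOT_PRESENT  (2 entries read)
#2 VA=0x1C1C1BDCF (r,kernel):
  lvl0: tbl 0x2C, slot 7 ⇒ 0x3C007 (P1/RW1/US1/PS0)
  lvl1: tbl 0x3C, slot 14 ⇒ 0x3D007 (P1/RW1/US1/PS0)
  lvl2: tbl 0x3D, slot 27 ⇒ 0x40007 (P1/RW1/US1/PS0)
  ⇒ phys 0x40DCF  [3 reads]
#3 VA=0x20261E820 (r,kernel):
  lvl0: tbl 0x2C, slot 8 ⇒ 0x44007 (P1/RW1/US1/PS0)
  lvl1: tbl 0x44, slot 19 ⇒ 0x48007 (P1/RW1/US1/PS0)
  lvl2: tbl 0x48, slot 30 ⇒ 0x4C007 (P1/RW1/US1/PS0)
  ⇒ phys 0x4C820  [3 reads]
#4 VA=0x543C0D43D (r,kernel):
  lvl0: tbl 0x2C, slot 21 ⇒ 0x4E007 (P1/RW1/US1/PS0)
  lvl1: tbl 0x4E, slot 30 ⇒ 0x4F007 (P1/RW1/US1/PS0)
  lvl2: tbl 0x4F, slot 13 ⇒ 0x53007 (P1/RW1/US1/PS0)
  ⇒ phys 0x5343D  [3 reads]

Entries read for #1: 2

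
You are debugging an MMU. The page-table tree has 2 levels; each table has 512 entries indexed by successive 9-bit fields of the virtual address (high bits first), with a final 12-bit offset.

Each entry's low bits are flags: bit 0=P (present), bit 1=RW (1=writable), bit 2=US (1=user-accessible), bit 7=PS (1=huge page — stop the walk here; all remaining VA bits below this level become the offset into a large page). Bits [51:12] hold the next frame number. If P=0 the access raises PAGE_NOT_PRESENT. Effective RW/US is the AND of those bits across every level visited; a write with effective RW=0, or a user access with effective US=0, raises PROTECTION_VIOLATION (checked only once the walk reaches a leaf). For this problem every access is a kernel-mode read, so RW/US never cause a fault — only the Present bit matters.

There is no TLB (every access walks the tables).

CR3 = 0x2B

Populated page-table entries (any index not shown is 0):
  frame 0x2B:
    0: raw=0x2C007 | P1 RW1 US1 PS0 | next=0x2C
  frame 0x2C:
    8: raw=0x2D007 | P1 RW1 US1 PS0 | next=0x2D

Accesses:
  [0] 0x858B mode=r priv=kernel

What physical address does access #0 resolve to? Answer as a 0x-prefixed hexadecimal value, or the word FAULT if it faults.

Walk each access:
#0 VA=0x858B (r,kernel):
  L0 @0x2B[0] → 0x2C007  P=1,RW=1,US=1,PS=0
  L1 @0x2C[8] → 0x2D007  P=1,RW=1,US=1,PS=0
  → PA=0x2D58B  (2 entries read)

Access #0 PA: 0x2D58B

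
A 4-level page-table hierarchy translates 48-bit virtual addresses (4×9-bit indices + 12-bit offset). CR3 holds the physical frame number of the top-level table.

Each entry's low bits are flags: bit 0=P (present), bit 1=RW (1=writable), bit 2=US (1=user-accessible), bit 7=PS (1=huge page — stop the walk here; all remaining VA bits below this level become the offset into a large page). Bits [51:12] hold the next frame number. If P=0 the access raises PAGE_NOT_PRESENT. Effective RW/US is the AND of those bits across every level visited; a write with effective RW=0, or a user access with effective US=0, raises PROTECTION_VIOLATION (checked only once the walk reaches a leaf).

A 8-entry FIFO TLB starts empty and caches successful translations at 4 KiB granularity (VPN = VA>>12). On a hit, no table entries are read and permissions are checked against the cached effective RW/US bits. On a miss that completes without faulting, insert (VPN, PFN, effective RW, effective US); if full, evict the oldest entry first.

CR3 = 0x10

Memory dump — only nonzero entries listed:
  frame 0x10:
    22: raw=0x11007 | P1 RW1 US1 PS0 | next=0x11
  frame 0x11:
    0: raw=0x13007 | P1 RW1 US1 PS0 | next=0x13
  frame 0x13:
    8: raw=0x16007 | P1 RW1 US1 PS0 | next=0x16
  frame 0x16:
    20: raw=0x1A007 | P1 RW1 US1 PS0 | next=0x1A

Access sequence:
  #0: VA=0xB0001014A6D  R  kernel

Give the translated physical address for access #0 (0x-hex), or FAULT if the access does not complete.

Walk each access:
#0 VA=0xB0001014A6D (r,kernel):
  [0] read 0x10 idx=22: raw=0x11007 flags P=1 W=1 U=1 S=0
  [1] read 0x11 idx=0: raw=0x13007 flags P=1 W=1 U=1 S=0
  [2] read 0x13 idx=8: raw=0x16007 flags P=1 W=1 U=1 S=0
  [3] read 0x16 idx=20: raw=0x1A007 flags P=1 W=1 U=1 S=0
  ✓ 0x1AA6D  — 4 lookups

Access #0 PA: 0x1AA6D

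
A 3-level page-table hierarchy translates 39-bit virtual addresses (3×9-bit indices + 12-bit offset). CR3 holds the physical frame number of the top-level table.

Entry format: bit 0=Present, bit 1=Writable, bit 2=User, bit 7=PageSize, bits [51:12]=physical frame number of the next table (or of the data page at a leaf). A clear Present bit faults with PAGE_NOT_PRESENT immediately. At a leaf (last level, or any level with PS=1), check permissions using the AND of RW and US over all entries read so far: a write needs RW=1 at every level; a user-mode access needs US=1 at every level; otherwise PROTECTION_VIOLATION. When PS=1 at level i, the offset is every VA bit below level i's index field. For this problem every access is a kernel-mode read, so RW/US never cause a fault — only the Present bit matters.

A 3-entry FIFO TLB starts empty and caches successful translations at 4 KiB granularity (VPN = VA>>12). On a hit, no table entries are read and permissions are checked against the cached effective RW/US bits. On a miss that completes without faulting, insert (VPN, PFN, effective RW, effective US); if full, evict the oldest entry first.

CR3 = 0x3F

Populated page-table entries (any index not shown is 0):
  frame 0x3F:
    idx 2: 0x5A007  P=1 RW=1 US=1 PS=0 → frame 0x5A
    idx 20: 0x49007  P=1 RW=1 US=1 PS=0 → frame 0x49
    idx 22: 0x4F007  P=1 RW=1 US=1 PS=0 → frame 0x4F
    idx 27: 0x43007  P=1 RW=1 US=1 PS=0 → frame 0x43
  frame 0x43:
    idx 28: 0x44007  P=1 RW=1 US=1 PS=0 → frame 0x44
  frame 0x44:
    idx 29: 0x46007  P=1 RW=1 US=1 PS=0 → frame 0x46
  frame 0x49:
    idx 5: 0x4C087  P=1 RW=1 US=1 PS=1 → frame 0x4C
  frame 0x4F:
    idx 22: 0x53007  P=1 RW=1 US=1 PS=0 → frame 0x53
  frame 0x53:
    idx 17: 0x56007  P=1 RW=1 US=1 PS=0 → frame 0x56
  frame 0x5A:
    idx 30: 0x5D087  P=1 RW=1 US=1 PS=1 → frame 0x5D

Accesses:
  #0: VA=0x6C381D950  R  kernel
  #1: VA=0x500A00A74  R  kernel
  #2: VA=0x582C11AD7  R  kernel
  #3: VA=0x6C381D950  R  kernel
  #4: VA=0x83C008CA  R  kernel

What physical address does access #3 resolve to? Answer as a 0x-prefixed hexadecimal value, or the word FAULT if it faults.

Per-access translation:
#0 VA=0x6C381D950 (r,kernel):
  [0] read 0x3F idx=27: raw=0x43007 flags P=1 W=1 U=1 S=0
  [1] read 0x43 idx=28: raw=0x44007 flags P=1 W=1 U=1 S=0
  [2] read 0x44 idx=29: raw=0x46007 flags P=1 W=1 U=1 S=0
  ⇒ phys 0x46950  [3 reads]
#1 VA=0x500A00A74 (r,kernel):
  [0] read 0x3F idx=20: raw=0x49007 flags P=1 W=1 U=1 S=0
  [1] read 0x49 idx=5: raw=0x4C087 flags P=1 W=1 U=1 S=1
  ⇒ phys 0x4CA74 (huge @L1)  [2 reads]
#2 VA=0x582C11AD7 (r,kernel):
  [0] read 0x3F idx=22: raw=0x4F007 flags P=1 W=1 U=1 S=0
  [1] read 0x4F idx=22: raw=0x53007 flags P=1 W=1 U=1 S=0
  [2] read 0x53 idx=17: raw=0x56007 flags P=1 W=1 U=1 S=0
  ⇒ phys 0x56AD7  [3 reads]
#3 VA=0x6C381D950 (r,kernel):
  TLB hit vpn=0x6C381D → PA=0x46950
#4 VA=0x83C008CA (r,kernel):
  [0] read 0x3F idx=2: raw=0x5A007 flags P=1 W=1 U=1 S=0
  [1] read 0x5A idx=30: raw=0x5D087 flags P=1 W=1 U=1 S=1
  ⇒ phys 0x5D8CA (huge @L1)  [2 reads]

Access #3 PA: 0x46950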